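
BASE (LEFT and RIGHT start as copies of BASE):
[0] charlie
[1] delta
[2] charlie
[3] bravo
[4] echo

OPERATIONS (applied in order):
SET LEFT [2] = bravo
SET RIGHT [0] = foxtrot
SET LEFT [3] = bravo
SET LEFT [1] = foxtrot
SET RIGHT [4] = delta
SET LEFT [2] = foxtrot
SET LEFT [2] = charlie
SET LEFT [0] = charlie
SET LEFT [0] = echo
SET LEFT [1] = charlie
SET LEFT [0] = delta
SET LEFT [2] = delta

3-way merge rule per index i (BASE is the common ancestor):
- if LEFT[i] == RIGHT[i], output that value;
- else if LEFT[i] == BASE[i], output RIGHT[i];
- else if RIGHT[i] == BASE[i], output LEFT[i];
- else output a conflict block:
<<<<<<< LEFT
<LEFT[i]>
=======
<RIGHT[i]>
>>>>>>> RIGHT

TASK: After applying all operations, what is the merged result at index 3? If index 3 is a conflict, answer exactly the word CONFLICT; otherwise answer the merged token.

Answer: bravo

Derivation:
Final LEFT:  [delta, charlie, delta, bravo, echo]
Final RIGHT: [foxtrot, delta, charlie, bravo, delta]
i=0: BASE=charlie L=delta R=foxtrot all differ -> CONFLICT
i=1: L=charlie, R=delta=BASE -> take LEFT -> charlie
i=2: L=delta, R=charlie=BASE -> take LEFT -> delta
i=3: L=bravo R=bravo -> agree -> bravo
i=4: L=echo=BASE, R=delta -> take RIGHT -> delta
Index 3 -> bravo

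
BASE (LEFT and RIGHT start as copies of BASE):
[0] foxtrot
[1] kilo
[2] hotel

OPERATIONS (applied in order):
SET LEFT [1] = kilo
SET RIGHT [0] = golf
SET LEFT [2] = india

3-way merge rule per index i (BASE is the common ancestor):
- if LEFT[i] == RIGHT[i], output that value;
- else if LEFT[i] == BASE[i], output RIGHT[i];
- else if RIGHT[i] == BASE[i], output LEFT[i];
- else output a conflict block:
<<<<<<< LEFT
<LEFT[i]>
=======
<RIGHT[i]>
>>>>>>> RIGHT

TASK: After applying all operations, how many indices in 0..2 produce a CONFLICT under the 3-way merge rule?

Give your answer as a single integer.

Final LEFT:  [foxtrot, kilo, india]
Final RIGHT: [golf, kilo, hotel]
i=0: L=foxtrot=BASE, R=golf -> take RIGHT -> golf
i=1: L=kilo R=kilo -> agree -> kilo
i=2: L=india, R=hotel=BASE -> take LEFT -> india
Conflict count: 0

Answer: 0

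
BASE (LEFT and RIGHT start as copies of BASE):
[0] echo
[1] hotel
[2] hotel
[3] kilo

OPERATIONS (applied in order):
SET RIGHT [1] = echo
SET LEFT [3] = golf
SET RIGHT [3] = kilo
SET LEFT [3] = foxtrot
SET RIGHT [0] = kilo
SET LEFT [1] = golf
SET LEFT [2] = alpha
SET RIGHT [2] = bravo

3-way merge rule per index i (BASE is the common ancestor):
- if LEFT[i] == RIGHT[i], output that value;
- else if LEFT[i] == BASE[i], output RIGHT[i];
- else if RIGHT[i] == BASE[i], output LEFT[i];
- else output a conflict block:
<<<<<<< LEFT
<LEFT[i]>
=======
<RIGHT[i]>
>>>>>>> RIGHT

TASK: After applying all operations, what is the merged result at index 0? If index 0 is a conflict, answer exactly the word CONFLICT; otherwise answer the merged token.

Final LEFT:  [echo, golf, alpha, foxtrot]
Final RIGHT: [kilo, echo, bravo, kilo]
i=0: L=echo=BASE, R=kilo -> take RIGHT -> kilo
i=1: BASE=hotel L=golf R=echo all differ -> CONFLICT
i=2: BASE=hotel L=alpha R=bravo all differ -> CONFLICT
i=3: L=foxtrot, R=kilo=BASE -> take LEFT -> foxtrot
Index 0 -> kilo

Answer: kilo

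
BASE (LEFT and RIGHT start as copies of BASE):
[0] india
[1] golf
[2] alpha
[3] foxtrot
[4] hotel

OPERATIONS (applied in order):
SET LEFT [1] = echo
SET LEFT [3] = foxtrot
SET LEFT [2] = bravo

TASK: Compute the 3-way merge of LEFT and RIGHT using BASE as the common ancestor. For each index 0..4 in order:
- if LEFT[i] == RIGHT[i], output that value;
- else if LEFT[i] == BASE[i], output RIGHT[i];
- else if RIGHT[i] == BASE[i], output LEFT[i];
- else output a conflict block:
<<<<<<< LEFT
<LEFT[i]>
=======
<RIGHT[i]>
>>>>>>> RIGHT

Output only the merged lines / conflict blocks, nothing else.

Answer: india
echo
bravo
foxtrot
hotel

Derivation:
Final LEFT:  [india, echo, bravo, foxtrot, hotel]
Final RIGHT: [india, golf, alpha, foxtrot, hotel]
i=0: L=india R=india -> agree -> india
i=1: L=echo, R=golf=BASE -> take LEFT -> echo
i=2: L=bravo, R=alpha=BASE -> take LEFT -> bravo
i=3: L=foxtrot R=foxtrot -> agree -> foxtrot
i=4: L=hotel R=hotel -> agree -> hotel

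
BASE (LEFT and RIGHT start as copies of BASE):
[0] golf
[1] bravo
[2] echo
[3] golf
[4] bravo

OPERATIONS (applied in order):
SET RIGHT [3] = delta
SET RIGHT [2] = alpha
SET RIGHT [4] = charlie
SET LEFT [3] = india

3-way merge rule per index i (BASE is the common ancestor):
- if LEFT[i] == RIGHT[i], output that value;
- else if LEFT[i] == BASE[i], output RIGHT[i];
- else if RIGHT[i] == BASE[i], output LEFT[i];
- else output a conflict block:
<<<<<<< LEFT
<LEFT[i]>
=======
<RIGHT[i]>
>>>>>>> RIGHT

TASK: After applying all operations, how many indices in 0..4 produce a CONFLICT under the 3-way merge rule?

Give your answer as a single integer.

Final LEFT:  [golf, bravo, echo, india, bravo]
Final RIGHT: [golf, bravo, alpha, delta, charlie]
i=0: L=golf R=golf -> agree -> golf
i=1: L=bravo R=bravo -> agree -> bravo
i=2: L=echo=BASE, R=alpha -> take RIGHT -> alpha
i=3: BASE=golf L=india R=delta all differ -> CONFLICT
i=4: L=bravo=BASE, R=charlie -> take RIGHT -> charlie
Conflict count: 1

Answer: 1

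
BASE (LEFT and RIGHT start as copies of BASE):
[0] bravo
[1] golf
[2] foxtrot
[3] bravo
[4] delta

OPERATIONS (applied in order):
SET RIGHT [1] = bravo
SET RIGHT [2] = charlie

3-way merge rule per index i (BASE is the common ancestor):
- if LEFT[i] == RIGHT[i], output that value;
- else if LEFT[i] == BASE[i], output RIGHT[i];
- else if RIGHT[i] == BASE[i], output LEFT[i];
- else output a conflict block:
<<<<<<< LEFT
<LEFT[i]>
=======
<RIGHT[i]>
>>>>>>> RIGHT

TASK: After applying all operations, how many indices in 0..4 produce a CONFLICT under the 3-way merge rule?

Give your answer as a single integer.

Final LEFT:  [bravo, golf, foxtrot, bravo, delta]
Final RIGHT: [bravo, bravo, charlie, bravo, delta]
i=0: L=bravo R=bravo -> agree -> bravo
i=1: L=golf=BASE, R=bravo -> take RIGHT -> bravo
i=2: L=foxtrot=BASE, R=charlie -> take RIGHT -> charlie
i=3: L=bravo R=bravo -> agree -> bravo
i=4: L=delta R=delta -> agree -> delta
Conflict count: 0

Answer: 0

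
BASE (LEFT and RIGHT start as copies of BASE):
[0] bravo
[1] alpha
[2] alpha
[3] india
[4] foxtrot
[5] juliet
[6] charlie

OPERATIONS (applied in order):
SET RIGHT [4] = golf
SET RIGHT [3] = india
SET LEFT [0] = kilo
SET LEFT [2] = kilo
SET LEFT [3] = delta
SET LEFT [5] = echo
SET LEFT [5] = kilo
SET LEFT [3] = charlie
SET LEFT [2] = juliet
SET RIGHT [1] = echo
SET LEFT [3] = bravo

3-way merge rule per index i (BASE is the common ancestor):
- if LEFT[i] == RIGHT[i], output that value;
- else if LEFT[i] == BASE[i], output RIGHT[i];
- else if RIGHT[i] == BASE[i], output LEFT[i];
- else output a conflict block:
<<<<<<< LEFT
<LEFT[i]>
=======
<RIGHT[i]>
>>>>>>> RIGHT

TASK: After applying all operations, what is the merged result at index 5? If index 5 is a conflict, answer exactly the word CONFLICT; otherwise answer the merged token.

Answer: kilo

Derivation:
Final LEFT:  [kilo, alpha, juliet, bravo, foxtrot, kilo, charlie]
Final RIGHT: [bravo, echo, alpha, india, golf, juliet, charlie]
i=0: L=kilo, R=bravo=BASE -> take LEFT -> kilo
i=1: L=alpha=BASE, R=echo -> take RIGHT -> echo
i=2: L=juliet, R=alpha=BASE -> take LEFT -> juliet
i=3: L=bravo, R=india=BASE -> take LEFT -> bravo
i=4: L=foxtrot=BASE, R=golf -> take RIGHT -> golf
i=5: L=kilo, R=juliet=BASE -> take LEFT -> kilo
i=6: L=charlie R=charlie -> agree -> charlie
Index 5 -> kilo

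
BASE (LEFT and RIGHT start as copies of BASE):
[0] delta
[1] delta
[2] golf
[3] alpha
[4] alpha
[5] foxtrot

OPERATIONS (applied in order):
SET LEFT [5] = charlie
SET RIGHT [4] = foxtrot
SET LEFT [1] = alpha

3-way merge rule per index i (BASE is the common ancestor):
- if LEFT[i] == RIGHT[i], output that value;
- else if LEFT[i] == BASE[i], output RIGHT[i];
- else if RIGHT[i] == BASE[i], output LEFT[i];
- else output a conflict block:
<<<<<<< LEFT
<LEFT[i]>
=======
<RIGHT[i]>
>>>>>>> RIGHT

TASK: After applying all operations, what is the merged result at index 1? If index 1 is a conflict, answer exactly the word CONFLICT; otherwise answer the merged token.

Final LEFT:  [delta, alpha, golf, alpha, alpha, charlie]
Final RIGHT: [delta, delta, golf, alpha, foxtrot, foxtrot]
i=0: L=delta R=delta -> agree -> delta
i=1: L=alpha, R=delta=BASE -> take LEFT -> alpha
i=2: L=golf R=golf -> agree -> golf
i=3: L=alpha R=alpha -> agree -> alpha
i=4: L=alpha=BASE, R=foxtrot -> take RIGHT -> foxtrot
i=5: L=charlie, R=foxtrot=BASE -> take LEFT -> charlie
Index 1 -> alpha

Answer: alpha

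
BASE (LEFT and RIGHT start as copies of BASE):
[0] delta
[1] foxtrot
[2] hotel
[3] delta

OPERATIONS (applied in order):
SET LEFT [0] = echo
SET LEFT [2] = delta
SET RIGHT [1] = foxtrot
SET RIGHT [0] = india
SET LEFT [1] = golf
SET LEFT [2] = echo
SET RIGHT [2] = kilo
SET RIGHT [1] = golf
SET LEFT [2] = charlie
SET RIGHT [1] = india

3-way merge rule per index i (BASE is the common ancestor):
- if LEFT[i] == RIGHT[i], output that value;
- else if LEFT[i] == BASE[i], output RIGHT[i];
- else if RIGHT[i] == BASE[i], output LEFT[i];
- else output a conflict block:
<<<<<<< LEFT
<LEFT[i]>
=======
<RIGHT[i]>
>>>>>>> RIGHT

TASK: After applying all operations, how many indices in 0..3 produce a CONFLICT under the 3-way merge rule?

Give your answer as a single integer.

Final LEFT:  [echo, golf, charlie, delta]
Final RIGHT: [india, india, kilo, delta]
i=0: BASE=delta L=echo R=india all differ -> CONFLICT
i=1: BASE=foxtrot L=golf R=india all differ -> CONFLICT
i=2: BASE=hotel L=charlie R=kilo all differ -> CONFLICT
i=3: L=delta R=delta -> agree -> delta
Conflict count: 3

Answer: 3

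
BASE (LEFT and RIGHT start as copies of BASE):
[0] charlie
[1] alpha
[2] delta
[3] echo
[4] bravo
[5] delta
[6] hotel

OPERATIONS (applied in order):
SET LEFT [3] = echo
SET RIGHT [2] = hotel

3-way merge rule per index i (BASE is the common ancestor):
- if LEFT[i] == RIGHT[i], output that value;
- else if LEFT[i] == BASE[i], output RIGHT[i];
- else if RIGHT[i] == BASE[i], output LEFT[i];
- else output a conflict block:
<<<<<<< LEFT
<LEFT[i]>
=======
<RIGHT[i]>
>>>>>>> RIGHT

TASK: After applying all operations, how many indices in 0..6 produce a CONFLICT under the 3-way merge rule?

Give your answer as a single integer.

Final LEFT:  [charlie, alpha, delta, echo, bravo, delta, hotel]
Final RIGHT: [charlie, alpha, hotel, echo, bravo, delta, hotel]
i=0: L=charlie R=charlie -> agree -> charlie
i=1: L=alpha R=alpha -> agree -> alpha
i=2: L=delta=BASE, R=hotel -> take RIGHT -> hotel
i=3: L=echo R=echo -> agree -> echo
i=4: L=bravo R=bravo -> agree -> bravo
i=5: L=delta R=delta -> agree -> delta
i=6: L=hotel R=hotel -> agree -> hotel
Conflict count: 0

Answer: 0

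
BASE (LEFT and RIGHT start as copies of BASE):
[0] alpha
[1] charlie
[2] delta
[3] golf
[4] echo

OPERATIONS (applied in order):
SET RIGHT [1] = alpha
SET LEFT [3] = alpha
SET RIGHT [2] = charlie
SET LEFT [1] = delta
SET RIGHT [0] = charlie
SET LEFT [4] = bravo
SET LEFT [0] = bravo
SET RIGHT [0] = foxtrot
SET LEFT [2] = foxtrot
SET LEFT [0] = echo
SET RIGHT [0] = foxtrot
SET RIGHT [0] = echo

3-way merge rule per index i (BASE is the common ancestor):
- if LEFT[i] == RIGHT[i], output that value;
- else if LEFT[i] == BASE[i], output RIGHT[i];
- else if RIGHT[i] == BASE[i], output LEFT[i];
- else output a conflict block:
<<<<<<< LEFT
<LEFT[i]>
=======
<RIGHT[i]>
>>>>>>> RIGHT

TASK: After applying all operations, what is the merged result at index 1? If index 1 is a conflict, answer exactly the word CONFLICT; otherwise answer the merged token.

Answer: CONFLICT

Derivation:
Final LEFT:  [echo, delta, foxtrot, alpha, bravo]
Final RIGHT: [echo, alpha, charlie, golf, echo]
i=0: L=echo R=echo -> agree -> echo
i=1: BASE=charlie L=delta R=alpha all differ -> CONFLICT
i=2: BASE=delta L=foxtrot R=charlie all differ -> CONFLICT
i=3: L=alpha, R=golf=BASE -> take LEFT -> alpha
i=4: L=bravo, R=echo=BASE -> take LEFT -> bravo
Index 1 -> CONFLICT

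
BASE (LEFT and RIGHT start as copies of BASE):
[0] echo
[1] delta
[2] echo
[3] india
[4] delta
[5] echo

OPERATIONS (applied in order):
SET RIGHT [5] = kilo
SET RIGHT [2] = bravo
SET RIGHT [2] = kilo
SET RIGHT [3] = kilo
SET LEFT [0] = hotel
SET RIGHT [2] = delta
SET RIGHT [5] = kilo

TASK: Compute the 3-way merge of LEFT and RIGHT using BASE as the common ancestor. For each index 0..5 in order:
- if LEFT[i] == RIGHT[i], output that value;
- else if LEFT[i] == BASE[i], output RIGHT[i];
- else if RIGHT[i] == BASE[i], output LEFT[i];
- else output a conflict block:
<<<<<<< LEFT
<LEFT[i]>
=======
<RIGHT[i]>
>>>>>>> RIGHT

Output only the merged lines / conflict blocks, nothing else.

Answer: hotel
delta
delta
kilo
delta
kilo

Derivation:
Final LEFT:  [hotel, delta, echo, india, delta, echo]
Final RIGHT: [echo, delta, delta, kilo, delta, kilo]
i=0: L=hotel, R=echo=BASE -> take LEFT -> hotel
i=1: L=delta R=delta -> agree -> delta
i=2: L=echo=BASE, R=delta -> take RIGHT -> delta
i=3: L=india=BASE, R=kilo -> take RIGHT -> kilo
i=4: L=delta R=delta -> agree -> delta
i=5: L=echo=BASE, R=kilo -> take RIGHT -> kilo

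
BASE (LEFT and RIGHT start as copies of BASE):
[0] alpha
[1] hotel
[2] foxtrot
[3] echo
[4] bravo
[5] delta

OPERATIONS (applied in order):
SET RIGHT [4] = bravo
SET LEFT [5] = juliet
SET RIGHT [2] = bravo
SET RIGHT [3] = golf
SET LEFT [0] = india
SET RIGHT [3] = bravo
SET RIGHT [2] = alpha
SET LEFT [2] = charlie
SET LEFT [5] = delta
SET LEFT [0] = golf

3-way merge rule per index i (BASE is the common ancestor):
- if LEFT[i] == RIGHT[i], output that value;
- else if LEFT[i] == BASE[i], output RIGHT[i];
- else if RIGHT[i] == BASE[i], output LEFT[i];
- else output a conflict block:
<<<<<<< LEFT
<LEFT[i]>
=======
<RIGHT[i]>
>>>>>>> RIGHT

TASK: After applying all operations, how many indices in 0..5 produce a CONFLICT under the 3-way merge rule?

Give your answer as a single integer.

Answer: 1

Derivation:
Final LEFT:  [golf, hotel, charlie, echo, bravo, delta]
Final RIGHT: [alpha, hotel, alpha, bravo, bravo, delta]
i=0: L=golf, R=alpha=BASE -> take LEFT -> golf
i=1: L=hotel R=hotel -> agree -> hotel
i=2: BASE=foxtrot L=charlie R=alpha all differ -> CONFLICT
i=3: L=echo=BASE, R=bravo -> take RIGHT -> bravo
i=4: L=bravo R=bravo -> agree -> bravo
i=5: L=delta R=delta -> agree -> delta
Conflict count: 1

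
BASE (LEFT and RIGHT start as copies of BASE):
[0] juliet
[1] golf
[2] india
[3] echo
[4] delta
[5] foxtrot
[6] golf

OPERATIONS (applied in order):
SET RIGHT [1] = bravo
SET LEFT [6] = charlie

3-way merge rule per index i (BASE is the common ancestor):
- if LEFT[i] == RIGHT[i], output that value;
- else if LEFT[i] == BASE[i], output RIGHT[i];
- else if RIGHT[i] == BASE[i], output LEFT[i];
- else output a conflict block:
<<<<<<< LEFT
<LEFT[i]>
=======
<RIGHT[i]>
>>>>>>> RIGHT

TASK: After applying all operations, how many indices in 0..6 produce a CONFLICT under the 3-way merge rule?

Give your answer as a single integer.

Answer: 0

Derivation:
Final LEFT:  [juliet, golf, india, echo, delta, foxtrot, charlie]
Final RIGHT: [juliet, bravo, india, echo, delta, foxtrot, golf]
i=0: L=juliet R=juliet -> agree -> juliet
i=1: L=golf=BASE, R=bravo -> take RIGHT -> bravo
i=2: L=india R=india -> agree -> india
i=3: L=echo R=echo -> agree -> echo
i=4: L=delta R=delta -> agree -> delta
i=5: L=foxtrot R=foxtrot -> agree -> foxtrot
i=6: L=charlie, R=golf=BASE -> take LEFT -> charlie
Conflict count: 0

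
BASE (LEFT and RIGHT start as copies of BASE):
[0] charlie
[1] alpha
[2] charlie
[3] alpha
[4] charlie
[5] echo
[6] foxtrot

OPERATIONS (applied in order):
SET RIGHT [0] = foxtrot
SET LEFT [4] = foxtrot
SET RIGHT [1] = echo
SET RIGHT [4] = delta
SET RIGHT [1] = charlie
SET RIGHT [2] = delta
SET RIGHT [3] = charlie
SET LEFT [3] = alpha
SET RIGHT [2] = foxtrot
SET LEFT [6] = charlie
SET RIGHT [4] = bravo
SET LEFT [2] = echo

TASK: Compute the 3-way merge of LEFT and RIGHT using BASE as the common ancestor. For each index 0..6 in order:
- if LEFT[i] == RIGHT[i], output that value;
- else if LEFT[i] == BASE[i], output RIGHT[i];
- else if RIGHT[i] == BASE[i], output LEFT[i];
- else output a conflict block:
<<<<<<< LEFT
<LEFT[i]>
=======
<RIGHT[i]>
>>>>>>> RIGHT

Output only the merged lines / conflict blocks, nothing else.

Final LEFT:  [charlie, alpha, echo, alpha, foxtrot, echo, charlie]
Final RIGHT: [foxtrot, charlie, foxtrot, charlie, bravo, echo, foxtrot]
i=0: L=charlie=BASE, R=foxtrot -> take RIGHT -> foxtrot
i=1: L=alpha=BASE, R=charlie -> take RIGHT -> charlie
i=2: BASE=charlie L=echo R=foxtrot all differ -> CONFLICT
i=3: L=alpha=BASE, R=charlie -> take RIGHT -> charlie
i=4: BASE=charlie L=foxtrot R=bravo all differ -> CONFLICT
i=5: L=echo R=echo -> agree -> echo
i=6: L=charlie, R=foxtrot=BASE -> take LEFT -> charlie

Answer: foxtrot
charlie
<<<<<<< LEFT
echo
=======
foxtrot
>>>>>>> RIGHT
charlie
<<<<<<< LEFT
foxtrot
=======
bravo
>>>>>>> RIGHT
echo
charlie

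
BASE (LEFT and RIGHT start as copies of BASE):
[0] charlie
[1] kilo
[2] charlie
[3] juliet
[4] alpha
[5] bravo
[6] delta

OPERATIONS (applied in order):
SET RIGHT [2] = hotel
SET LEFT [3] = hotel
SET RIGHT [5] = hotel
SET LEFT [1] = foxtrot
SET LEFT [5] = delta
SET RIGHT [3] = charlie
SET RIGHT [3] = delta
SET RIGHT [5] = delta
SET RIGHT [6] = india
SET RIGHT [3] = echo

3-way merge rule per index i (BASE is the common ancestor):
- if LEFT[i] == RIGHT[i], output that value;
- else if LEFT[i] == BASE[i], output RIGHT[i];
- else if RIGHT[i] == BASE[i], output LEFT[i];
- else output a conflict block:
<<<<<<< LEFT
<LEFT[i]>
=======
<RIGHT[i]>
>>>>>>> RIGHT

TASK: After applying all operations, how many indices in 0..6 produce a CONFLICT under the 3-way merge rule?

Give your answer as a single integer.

Answer: 1

Derivation:
Final LEFT:  [charlie, foxtrot, charlie, hotel, alpha, delta, delta]
Final RIGHT: [charlie, kilo, hotel, echo, alpha, delta, india]
i=0: L=charlie R=charlie -> agree -> charlie
i=1: L=foxtrot, R=kilo=BASE -> take LEFT -> foxtrot
i=2: L=charlie=BASE, R=hotel -> take RIGHT -> hotel
i=3: BASE=juliet L=hotel R=echo all differ -> CONFLICT
i=4: L=alpha R=alpha -> agree -> alpha
i=5: L=delta R=delta -> agree -> delta
i=6: L=delta=BASE, R=india -> take RIGHT -> india
Conflict count: 1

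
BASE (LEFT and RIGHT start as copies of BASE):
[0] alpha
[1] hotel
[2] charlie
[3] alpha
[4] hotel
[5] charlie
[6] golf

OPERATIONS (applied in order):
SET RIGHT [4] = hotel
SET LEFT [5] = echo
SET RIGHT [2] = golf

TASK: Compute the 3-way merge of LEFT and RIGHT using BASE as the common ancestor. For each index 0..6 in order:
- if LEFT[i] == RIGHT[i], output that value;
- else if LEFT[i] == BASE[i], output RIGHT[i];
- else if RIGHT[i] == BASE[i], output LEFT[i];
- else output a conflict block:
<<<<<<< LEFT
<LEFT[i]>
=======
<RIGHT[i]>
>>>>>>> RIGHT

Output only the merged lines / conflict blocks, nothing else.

Final LEFT:  [alpha, hotel, charlie, alpha, hotel, echo, golf]
Final RIGHT: [alpha, hotel, golf, alpha, hotel, charlie, golf]
i=0: L=alpha R=alpha -> agree -> alpha
i=1: L=hotel R=hotel -> agree -> hotel
i=2: L=charlie=BASE, R=golf -> take RIGHT -> golf
i=3: L=alpha R=alpha -> agree -> alpha
i=4: L=hotel R=hotel -> agree -> hotel
i=5: L=echo, R=charlie=BASE -> take LEFT -> echo
i=6: L=golf R=golf -> agree -> golf

Answer: alpha
hotel
golf
alpha
hotel
echo
golf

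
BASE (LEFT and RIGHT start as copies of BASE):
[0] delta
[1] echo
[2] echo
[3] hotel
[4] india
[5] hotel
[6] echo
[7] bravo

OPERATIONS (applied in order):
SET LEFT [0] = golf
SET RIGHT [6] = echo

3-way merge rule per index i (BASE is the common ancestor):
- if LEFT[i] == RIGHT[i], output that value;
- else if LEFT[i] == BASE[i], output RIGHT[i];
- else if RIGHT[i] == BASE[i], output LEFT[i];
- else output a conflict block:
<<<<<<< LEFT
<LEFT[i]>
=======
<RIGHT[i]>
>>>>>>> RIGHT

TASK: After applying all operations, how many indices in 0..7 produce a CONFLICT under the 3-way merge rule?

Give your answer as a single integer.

Final LEFT:  [golf, echo, echo, hotel, india, hotel, echo, bravo]
Final RIGHT: [delta, echo, echo, hotel, india, hotel, echo, bravo]
i=0: L=golf, R=delta=BASE -> take LEFT -> golf
i=1: L=echo R=echo -> agree -> echo
i=2: L=echo R=echo -> agree -> echo
i=3: L=hotel R=hotel -> agree -> hotel
i=4: L=india R=india -> agree -> india
i=5: L=hotel R=hotel -> agree -> hotel
i=6: L=echo R=echo -> agree -> echo
i=7: L=bravo R=bravo -> agree -> bravo
Conflict count: 0

Answer: 0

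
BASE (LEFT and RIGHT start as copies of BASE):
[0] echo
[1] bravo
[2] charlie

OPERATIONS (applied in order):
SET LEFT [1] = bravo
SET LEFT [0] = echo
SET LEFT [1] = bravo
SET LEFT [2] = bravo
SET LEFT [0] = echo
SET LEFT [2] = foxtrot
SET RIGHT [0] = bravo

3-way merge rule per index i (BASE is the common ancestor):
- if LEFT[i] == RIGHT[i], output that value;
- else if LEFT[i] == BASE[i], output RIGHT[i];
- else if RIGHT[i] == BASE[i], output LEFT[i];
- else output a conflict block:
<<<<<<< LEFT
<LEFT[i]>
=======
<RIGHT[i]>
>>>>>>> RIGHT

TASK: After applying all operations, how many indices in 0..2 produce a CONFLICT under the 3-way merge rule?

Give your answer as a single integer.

Final LEFT:  [echo, bravo, foxtrot]
Final RIGHT: [bravo, bravo, charlie]
i=0: L=echo=BASE, R=bravo -> take RIGHT -> bravo
i=1: L=bravo R=bravo -> agree -> bravo
i=2: L=foxtrot, R=charlie=BASE -> take LEFT -> foxtrot
Conflict count: 0

Answer: 0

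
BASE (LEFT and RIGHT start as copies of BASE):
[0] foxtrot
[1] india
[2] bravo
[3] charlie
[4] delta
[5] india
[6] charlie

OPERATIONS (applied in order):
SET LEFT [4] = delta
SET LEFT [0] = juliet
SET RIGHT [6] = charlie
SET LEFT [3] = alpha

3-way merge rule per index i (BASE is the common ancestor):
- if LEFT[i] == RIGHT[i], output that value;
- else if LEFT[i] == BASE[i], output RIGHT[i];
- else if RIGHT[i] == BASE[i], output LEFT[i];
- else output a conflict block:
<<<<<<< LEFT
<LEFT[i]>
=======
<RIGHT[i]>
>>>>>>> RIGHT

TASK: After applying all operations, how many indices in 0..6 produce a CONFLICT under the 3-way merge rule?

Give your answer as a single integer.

Final LEFT:  [juliet, india, bravo, alpha, delta, india, charlie]
Final RIGHT: [foxtrot, india, bravo, charlie, delta, india, charlie]
i=0: L=juliet, R=foxtrot=BASE -> take LEFT -> juliet
i=1: L=india R=india -> agree -> india
i=2: L=bravo R=bravo -> agree -> bravo
i=3: L=alpha, R=charlie=BASE -> take LEFT -> alpha
i=4: L=delta R=delta -> agree -> delta
i=5: L=india R=india -> agree -> india
i=6: L=charlie R=charlie -> agree -> charlie
Conflict count: 0

Answer: 0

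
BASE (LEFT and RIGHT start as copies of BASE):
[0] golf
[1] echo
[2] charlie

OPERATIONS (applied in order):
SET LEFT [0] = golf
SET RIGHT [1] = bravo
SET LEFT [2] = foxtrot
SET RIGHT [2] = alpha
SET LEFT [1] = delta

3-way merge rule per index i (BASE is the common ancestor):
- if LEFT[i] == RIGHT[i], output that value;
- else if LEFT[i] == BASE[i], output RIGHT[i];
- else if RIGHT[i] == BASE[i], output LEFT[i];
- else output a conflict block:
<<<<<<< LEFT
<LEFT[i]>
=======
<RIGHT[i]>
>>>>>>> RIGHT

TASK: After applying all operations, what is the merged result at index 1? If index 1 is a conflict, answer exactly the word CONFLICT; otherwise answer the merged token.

Answer: CONFLICT

Derivation:
Final LEFT:  [golf, delta, foxtrot]
Final RIGHT: [golf, bravo, alpha]
i=0: L=golf R=golf -> agree -> golf
i=1: BASE=echo L=delta R=bravo all differ -> CONFLICT
i=2: BASE=charlie L=foxtrot R=alpha all differ -> CONFLICT
Index 1 -> CONFLICT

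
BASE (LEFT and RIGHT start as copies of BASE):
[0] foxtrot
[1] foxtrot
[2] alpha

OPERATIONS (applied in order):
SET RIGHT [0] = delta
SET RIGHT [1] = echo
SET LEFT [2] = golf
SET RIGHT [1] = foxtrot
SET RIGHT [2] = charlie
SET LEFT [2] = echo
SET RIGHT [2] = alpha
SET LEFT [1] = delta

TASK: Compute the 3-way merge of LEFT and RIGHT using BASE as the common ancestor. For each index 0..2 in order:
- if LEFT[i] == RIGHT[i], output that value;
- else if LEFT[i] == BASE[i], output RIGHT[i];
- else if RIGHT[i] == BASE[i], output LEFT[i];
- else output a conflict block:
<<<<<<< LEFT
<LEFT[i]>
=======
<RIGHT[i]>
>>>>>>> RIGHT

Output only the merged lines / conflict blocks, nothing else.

Answer: delta
delta
echo

Derivation:
Final LEFT:  [foxtrot, delta, echo]
Final RIGHT: [delta, foxtrot, alpha]
i=0: L=foxtrot=BASE, R=delta -> take RIGHT -> delta
i=1: L=delta, R=foxtrot=BASE -> take LEFT -> delta
i=2: L=echo, R=alpha=BASE -> take LEFT -> echo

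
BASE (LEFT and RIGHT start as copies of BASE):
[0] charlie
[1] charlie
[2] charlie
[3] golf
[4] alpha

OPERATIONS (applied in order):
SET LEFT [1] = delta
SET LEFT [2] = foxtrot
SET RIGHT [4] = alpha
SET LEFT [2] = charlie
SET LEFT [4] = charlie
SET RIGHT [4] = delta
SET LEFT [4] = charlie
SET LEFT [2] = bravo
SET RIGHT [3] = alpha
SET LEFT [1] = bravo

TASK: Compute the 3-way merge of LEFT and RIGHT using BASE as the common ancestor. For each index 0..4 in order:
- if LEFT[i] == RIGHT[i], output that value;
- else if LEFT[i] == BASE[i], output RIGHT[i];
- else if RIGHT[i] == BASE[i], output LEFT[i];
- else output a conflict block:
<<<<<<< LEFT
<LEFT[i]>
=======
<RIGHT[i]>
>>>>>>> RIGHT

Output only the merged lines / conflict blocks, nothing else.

Final LEFT:  [charlie, bravo, bravo, golf, charlie]
Final RIGHT: [charlie, charlie, charlie, alpha, delta]
i=0: L=charlie R=charlie -> agree -> charlie
i=1: L=bravo, R=charlie=BASE -> take LEFT -> bravo
i=2: L=bravo, R=charlie=BASE -> take LEFT -> bravo
i=3: L=golf=BASE, R=alpha -> take RIGHT -> alpha
i=4: BASE=alpha L=charlie R=delta all differ -> CONFLICT

Answer: charlie
bravo
bravo
alpha
<<<<<<< LEFT
charlie
=======
delta
>>>>>>> RIGHT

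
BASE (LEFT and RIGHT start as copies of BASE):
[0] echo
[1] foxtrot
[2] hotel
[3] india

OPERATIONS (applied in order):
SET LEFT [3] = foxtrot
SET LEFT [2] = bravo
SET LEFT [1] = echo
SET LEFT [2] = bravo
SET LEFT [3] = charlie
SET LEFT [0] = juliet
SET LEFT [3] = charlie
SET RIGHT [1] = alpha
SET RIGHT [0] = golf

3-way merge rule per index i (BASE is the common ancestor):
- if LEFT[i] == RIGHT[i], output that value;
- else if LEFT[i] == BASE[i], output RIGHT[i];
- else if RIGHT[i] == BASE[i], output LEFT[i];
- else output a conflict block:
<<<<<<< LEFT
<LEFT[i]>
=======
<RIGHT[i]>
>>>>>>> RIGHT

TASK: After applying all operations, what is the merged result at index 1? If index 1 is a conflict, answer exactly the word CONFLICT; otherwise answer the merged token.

Answer: CONFLICT

Derivation:
Final LEFT:  [juliet, echo, bravo, charlie]
Final RIGHT: [golf, alpha, hotel, india]
i=0: BASE=echo L=juliet R=golf all differ -> CONFLICT
i=1: BASE=foxtrot L=echo R=alpha all differ -> CONFLICT
i=2: L=bravo, R=hotel=BASE -> take LEFT -> bravo
i=3: L=charlie, R=india=BASE -> take LEFT -> charlie
Index 1 -> CONFLICT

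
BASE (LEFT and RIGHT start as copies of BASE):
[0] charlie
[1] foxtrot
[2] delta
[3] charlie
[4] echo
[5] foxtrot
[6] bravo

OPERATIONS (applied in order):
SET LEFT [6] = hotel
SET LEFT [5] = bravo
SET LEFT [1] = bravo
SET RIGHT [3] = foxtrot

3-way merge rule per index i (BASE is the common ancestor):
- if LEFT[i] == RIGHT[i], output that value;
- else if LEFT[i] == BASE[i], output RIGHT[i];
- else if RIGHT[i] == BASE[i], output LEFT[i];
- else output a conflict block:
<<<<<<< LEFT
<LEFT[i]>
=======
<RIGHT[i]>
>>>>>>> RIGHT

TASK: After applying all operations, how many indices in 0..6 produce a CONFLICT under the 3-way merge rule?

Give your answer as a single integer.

Final LEFT:  [charlie, bravo, delta, charlie, echo, bravo, hotel]
Final RIGHT: [charlie, foxtrot, delta, foxtrot, echo, foxtrot, bravo]
i=0: L=charlie R=charlie -> agree -> charlie
i=1: L=bravo, R=foxtrot=BASE -> take LEFT -> bravo
i=2: L=delta R=delta -> agree -> delta
i=3: L=charlie=BASE, R=foxtrot -> take RIGHT -> foxtrot
i=4: L=echo R=echo -> agree -> echo
i=5: L=bravo, R=foxtrot=BASE -> take LEFT -> bravo
i=6: L=hotel, R=bravo=BASE -> take LEFT -> hotel
Conflict count: 0

Answer: 0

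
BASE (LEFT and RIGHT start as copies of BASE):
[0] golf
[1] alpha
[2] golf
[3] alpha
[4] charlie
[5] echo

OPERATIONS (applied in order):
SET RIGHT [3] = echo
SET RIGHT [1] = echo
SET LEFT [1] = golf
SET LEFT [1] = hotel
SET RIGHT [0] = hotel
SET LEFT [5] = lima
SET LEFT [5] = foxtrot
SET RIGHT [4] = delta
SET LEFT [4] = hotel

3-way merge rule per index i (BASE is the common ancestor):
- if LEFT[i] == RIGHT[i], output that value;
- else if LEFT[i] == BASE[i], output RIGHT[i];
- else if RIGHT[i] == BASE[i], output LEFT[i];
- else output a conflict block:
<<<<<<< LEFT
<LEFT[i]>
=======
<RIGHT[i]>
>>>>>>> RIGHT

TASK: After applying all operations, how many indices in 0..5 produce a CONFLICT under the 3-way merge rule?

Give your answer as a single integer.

Answer: 2

Derivation:
Final LEFT:  [golf, hotel, golf, alpha, hotel, foxtrot]
Final RIGHT: [hotel, echo, golf, echo, delta, echo]
i=0: L=golf=BASE, R=hotel -> take RIGHT -> hotel
i=1: BASE=alpha L=hotel R=echo all differ -> CONFLICT
i=2: L=golf R=golf -> agree -> golf
i=3: L=alpha=BASE, R=echo -> take RIGHT -> echo
i=4: BASE=charlie L=hotel R=delta all differ -> CONFLICT
i=5: L=foxtrot, R=echo=BASE -> take LEFT -> foxtrot
Conflict count: 2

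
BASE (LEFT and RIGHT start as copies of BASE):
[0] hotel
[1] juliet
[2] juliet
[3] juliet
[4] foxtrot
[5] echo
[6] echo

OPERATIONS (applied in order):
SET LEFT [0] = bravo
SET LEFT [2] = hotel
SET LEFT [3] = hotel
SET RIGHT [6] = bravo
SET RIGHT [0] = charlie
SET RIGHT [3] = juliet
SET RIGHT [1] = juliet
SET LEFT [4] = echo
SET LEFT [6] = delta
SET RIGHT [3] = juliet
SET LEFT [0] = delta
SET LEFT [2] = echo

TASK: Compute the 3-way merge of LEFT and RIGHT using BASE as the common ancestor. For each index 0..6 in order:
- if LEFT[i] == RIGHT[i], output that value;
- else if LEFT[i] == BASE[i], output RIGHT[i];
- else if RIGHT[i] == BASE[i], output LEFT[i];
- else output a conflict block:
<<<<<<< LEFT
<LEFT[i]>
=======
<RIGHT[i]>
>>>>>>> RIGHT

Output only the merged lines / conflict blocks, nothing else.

Final LEFT:  [delta, juliet, echo, hotel, echo, echo, delta]
Final RIGHT: [charlie, juliet, juliet, juliet, foxtrot, echo, bravo]
i=0: BASE=hotel L=delta R=charlie all differ -> CONFLICT
i=1: L=juliet R=juliet -> agree -> juliet
i=2: L=echo, R=juliet=BASE -> take LEFT -> echo
i=3: L=hotel, R=juliet=BASE -> take LEFT -> hotel
i=4: L=echo, R=foxtrot=BASE -> take LEFT -> echo
i=5: L=echo R=echo -> agree -> echo
i=6: BASE=echo L=delta R=bravo all differ -> CONFLICT

Answer: <<<<<<< LEFT
delta
=======
charlie
>>>>>>> RIGHT
juliet
echo
hotel
echo
echo
<<<<<<< LEFT
delta
=======
bravo
>>>>>>> RIGHT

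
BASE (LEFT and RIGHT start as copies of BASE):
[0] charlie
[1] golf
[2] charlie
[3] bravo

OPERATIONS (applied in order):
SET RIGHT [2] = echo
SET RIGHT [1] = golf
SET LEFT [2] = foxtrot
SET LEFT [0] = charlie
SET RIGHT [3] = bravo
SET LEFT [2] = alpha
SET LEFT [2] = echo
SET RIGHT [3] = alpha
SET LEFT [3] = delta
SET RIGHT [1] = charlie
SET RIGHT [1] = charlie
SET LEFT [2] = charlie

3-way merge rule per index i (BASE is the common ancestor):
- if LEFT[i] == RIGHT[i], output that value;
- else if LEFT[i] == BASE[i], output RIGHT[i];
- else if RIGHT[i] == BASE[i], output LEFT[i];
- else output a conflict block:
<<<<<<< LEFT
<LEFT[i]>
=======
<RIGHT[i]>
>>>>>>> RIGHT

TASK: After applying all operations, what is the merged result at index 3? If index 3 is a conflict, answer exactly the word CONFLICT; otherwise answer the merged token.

Answer: CONFLICT

Derivation:
Final LEFT:  [charlie, golf, charlie, delta]
Final RIGHT: [charlie, charlie, echo, alpha]
i=0: L=charlie R=charlie -> agree -> charlie
i=1: L=golf=BASE, R=charlie -> take RIGHT -> charlie
i=2: L=charlie=BASE, R=echo -> take RIGHT -> echo
i=3: BASE=bravo L=delta R=alpha all differ -> CONFLICT
Index 3 -> CONFLICT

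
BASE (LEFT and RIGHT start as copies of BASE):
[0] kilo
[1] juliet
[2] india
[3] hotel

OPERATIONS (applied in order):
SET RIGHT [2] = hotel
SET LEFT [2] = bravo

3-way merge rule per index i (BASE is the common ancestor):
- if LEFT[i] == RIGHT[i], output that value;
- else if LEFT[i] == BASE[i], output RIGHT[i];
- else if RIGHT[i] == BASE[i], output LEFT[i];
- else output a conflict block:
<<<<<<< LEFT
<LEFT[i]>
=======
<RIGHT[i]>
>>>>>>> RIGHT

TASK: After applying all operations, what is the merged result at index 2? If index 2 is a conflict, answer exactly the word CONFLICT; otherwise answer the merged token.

Answer: CONFLICT

Derivation:
Final LEFT:  [kilo, juliet, bravo, hotel]
Final RIGHT: [kilo, juliet, hotel, hotel]
i=0: L=kilo R=kilo -> agree -> kilo
i=1: L=juliet R=juliet -> agree -> juliet
i=2: BASE=india L=bravo R=hotel all differ -> CONFLICT
i=3: L=hotel R=hotel -> agree -> hotel
Index 2 -> CONFLICT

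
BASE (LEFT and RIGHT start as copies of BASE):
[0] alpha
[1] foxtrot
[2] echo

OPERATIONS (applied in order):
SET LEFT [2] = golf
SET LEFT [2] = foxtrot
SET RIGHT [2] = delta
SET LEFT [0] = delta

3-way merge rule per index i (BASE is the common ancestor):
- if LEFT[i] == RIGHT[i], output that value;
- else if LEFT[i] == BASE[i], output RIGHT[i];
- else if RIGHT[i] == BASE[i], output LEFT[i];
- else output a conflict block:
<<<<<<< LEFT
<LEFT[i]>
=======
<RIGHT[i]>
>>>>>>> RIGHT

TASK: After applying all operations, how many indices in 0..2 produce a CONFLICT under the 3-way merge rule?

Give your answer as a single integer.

Final LEFT:  [delta, foxtrot, foxtrot]
Final RIGHT: [alpha, foxtrot, delta]
i=0: L=delta, R=alpha=BASE -> take LEFT -> delta
i=1: L=foxtrot R=foxtrot -> agree -> foxtrot
i=2: BASE=echo L=foxtrot R=delta all differ -> CONFLICT
Conflict count: 1

Answer: 1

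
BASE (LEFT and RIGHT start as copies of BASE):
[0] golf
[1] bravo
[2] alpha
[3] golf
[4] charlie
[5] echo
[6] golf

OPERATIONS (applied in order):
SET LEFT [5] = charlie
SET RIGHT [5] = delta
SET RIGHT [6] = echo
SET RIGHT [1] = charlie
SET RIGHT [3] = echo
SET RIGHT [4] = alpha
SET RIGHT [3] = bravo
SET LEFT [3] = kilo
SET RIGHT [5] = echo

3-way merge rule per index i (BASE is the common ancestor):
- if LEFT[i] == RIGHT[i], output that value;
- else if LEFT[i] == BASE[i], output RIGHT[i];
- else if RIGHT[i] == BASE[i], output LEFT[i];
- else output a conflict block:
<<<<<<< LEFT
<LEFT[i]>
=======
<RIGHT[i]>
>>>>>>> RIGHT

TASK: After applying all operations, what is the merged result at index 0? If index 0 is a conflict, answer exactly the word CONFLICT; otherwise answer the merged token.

Answer: golf

Derivation:
Final LEFT:  [golf, bravo, alpha, kilo, charlie, charlie, golf]
Final RIGHT: [golf, charlie, alpha, bravo, alpha, echo, echo]
i=0: L=golf R=golf -> agree -> golf
i=1: L=bravo=BASE, R=charlie -> take RIGHT -> charlie
i=2: L=alpha R=alpha -> agree -> alpha
i=3: BASE=golf L=kilo R=bravo all differ -> CONFLICT
i=4: L=charlie=BASE, R=alpha -> take RIGHT -> alpha
i=5: L=charlie, R=echo=BASE -> take LEFT -> charlie
i=6: L=golf=BASE, R=echo -> take RIGHT -> echo
Index 0 -> golf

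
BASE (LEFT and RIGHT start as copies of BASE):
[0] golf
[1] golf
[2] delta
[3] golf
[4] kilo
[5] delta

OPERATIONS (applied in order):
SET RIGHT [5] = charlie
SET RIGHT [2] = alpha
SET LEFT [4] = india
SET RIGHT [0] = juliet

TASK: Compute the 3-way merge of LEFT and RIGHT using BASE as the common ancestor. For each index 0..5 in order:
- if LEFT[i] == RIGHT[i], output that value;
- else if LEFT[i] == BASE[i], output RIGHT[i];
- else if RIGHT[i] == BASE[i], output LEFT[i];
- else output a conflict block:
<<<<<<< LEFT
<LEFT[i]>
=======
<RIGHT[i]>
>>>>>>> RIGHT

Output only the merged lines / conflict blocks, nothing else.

Final LEFT:  [golf, golf, delta, golf, india, delta]
Final RIGHT: [juliet, golf, alpha, golf, kilo, charlie]
i=0: L=golf=BASE, R=juliet -> take RIGHT -> juliet
i=1: L=golf R=golf -> agree -> golf
i=2: L=delta=BASE, R=alpha -> take RIGHT -> alpha
i=3: L=golf R=golf -> agree -> golf
i=4: L=india, R=kilo=BASE -> take LEFT -> india
i=5: L=delta=BASE, R=charlie -> take RIGHT -> charlie

Answer: juliet
golf
alpha
golf
india
charlie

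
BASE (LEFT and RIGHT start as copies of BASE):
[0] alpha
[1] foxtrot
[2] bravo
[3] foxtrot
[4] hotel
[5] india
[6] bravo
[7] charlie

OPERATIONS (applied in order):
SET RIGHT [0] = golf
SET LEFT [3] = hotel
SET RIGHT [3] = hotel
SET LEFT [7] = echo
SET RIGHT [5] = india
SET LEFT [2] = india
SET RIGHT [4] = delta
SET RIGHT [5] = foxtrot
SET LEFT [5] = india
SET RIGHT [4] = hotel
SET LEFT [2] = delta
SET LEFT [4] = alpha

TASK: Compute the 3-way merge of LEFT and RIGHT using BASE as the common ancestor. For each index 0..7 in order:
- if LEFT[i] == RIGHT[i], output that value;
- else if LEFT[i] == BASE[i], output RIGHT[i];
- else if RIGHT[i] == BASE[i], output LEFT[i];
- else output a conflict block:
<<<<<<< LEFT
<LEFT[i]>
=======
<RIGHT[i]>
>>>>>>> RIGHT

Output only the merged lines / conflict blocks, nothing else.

Final LEFT:  [alpha, foxtrot, delta, hotel, alpha, india, bravo, echo]
Final RIGHT: [golf, foxtrot, bravo, hotel, hotel, foxtrot, bravo, charlie]
i=0: L=alpha=BASE, R=golf -> take RIGHT -> golf
i=1: L=foxtrot R=foxtrot -> agree -> foxtrot
i=2: L=delta, R=bravo=BASE -> take LEFT -> delta
i=3: L=hotel R=hotel -> agree -> hotel
i=4: L=alpha, R=hotel=BASE -> take LEFT -> alpha
i=5: L=india=BASE, R=foxtrot -> take RIGHT -> foxtrot
i=6: L=bravo R=bravo -> agree -> bravo
i=7: L=echo, R=charlie=BASE -> take LEFT -> echo

Answer: golf
foxtrot
delta
hotel
alpha
foxtrot
bravo
echo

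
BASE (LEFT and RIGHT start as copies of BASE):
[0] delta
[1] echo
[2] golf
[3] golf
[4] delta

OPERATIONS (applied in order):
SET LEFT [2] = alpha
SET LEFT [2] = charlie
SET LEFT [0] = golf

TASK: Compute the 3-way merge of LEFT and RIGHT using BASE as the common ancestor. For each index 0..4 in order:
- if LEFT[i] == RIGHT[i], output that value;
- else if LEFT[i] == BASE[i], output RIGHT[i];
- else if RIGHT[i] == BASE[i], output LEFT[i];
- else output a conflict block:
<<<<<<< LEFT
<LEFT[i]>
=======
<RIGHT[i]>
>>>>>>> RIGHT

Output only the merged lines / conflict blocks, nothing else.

Answer: golf
echo
charlie
golf
delta

Derivation:
Final LEFT:  [golf, echo, charlie, golf, delta]
Final RIGHT: [delta, echo, golf, golf, delta]
i=0: L=golf, R=delta=BASE -> take LEFT -> golf
i=1: L=echo R=echo -> agree -> echo
i=2: L=charlie, R=golf=BASE -> take LEFT -> charlie
i=3: L=golf R=golf -> agree -> golf
i=4: L=delta R=delta -> agree -> delta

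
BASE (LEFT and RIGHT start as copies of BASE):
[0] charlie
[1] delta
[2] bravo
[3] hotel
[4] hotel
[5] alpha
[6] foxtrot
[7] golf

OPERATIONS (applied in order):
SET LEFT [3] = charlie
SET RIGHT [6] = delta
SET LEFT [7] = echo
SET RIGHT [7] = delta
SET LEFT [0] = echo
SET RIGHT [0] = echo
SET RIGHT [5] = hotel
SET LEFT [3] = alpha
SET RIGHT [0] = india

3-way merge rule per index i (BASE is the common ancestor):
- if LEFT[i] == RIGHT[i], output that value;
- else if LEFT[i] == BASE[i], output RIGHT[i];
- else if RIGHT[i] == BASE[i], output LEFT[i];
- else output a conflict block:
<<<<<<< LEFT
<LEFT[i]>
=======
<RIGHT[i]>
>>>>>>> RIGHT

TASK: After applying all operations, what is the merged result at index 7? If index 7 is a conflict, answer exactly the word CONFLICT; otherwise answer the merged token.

Final LEFT:  [echo, delta, bravo, alpha, hotel, alpha, foxtrot, echo]
Final RIGHT: [india, delta, bravo, hotel, hotel, hotel, delta, delta]
i=0: BASE=charlie L=echo R=india all differ -> CONFLICT
i=1: L=delta R=delta -> agree -> delta
i=2: L=bravo R=bravo -> agree -> bravo
i=3: L=alpha, R=hotel=BASE -> take LEFT -> alpha
i=4: L=hotel R=hotel -> agree -> hotel
i=5: L=alpha=BASE, R=hotel -> take RIGHT -> hotel
i=6: L=foxtrot=BASE, R=delta -> take RIGHT -> delta
i=7: BASE=golf L=echo R=delta all differ -> CONFLICT
Index 7 -> CONFLICT

Answer: CONFLICT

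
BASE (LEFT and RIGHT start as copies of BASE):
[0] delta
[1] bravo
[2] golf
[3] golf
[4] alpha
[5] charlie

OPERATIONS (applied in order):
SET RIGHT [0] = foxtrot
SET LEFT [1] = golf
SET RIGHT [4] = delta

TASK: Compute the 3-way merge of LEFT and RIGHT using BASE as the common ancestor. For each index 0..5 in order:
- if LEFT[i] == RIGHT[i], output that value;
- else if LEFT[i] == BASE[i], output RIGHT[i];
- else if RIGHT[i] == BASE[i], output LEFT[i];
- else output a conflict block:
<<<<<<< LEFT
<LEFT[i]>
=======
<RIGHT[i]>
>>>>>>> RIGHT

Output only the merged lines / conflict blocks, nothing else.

Answer: foxtrot
golf
golf
golf
delta
charlie

Derivation:
Final LEFT:  [delta, golf, golf, golf, alpha, charlie]
Final RIGHT: [foxtrot, bravo, golf, golf, delta, charlie]
i=0: L=delta=BASE, R=foxtrot -> take RIGHT -> foxtrot
i=1: L=golf, R=bravo=BASE -> take LEFT -> golf
i=2: L=golf R=golf -> agree -> golf
i=3: L=golf R=golf -> agree -> golf
i=4: L=alpha=BASE, R=delta -> take RIGHT -> delta
i=5: L=charlie R=charlie -> agree -> charlie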